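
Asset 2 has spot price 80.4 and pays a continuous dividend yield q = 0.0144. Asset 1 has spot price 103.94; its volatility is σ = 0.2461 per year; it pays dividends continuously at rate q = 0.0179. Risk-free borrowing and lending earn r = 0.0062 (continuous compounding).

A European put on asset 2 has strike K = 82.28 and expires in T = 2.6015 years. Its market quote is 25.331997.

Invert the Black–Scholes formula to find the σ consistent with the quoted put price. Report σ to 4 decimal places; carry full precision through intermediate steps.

At σ = 0.4730 the Black–Scholes value reproduces the quote:
σ√T = 0.473·√2.6015 = 0.762910
d₁ = (ln(S/K) + (r−q+σ²/2)T) / (σ√T) = (ln(80.4/82.28) + (0.0062−0.0144+0.473²/2)·2.6015) / 0.762910 = (-0.023114 + 0.269683) / 0.762910 = 0.323196
d₂ = d₁ − σ√T = 0.323196 − 0.762910 = -0.439714
e^{−rT} = 0.984000
e^{−qT} = 0.963231
N(−d₁) = 0.373273,  N(−d₂) = 0.669928
V = K·e^{−rT}·N(−d₂) − S·e^{−qT}·N(−d₁) = 54.239710 − 28.907713 = 25.331997 (the quoted price), and the Black–Scholes price is strictly increasing in σ, so σ is unique

sigma = 0.4730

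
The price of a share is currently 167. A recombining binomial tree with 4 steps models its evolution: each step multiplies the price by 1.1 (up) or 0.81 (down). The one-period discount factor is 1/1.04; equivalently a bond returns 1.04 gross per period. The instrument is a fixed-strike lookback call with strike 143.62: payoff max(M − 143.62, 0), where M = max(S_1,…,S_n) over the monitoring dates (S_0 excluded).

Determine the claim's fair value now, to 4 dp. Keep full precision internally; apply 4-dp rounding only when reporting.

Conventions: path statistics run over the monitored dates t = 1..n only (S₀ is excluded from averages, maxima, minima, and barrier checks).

price = 57.0096

With p* = (R−d)/(u−d) = 0.7931, sum probability × payoff across the paths and divide by R^4.
Enumerate all 2^4 = 16 price paths (U = up ×1.1, D = down ×0.81); each path with k up-moves has probability p*^k·(1−p*)^(4−k).
DDDD: M=135.2700, payoff=0.0000, prob=0.001832
UDDD: M=183.7000, payoff=40.0800, prob=0.007024
DUDD: M=148.7970, payoff=5.1770, prob=0.007024
UUDD: M=202.0700, payoff=58.4500, prob=0.026926
DDUD: M=135.2700, payoff=0.0000, prob=0.007024
UDUD: M=183.7000, payoff=40.0800, prob=0.026926
DUUD: M=163.6767, payoff=20.0567, prob=0.026926
UUUD: M=222.2770, payoff=78.6570, prob=0.103215
DDDU: M=135.2700, payoff=0.0000, prob=0.007024
UDDU: M=183.7000, payoff=40.0800, prob=0.026926
DUDU: M=148.7970, payoff=5.1770, prob=0.026926
UUDU: M=202.0700, payoff=58.4500, prob=0.103215
DDUU: M=135.2700, payoff=0.0000, prob=0.026926
UDUU: M=183.7000, payoff=40.0800, prob=0.103215
DUUU: M=180.0444, payoff=36.4244, prob=0.103215
UUUU: M=244.5047, payoff=100.8847, prob=0.395657
Price = Σ prob·payoff / R^4 = 66.693165 / 1.169859 = 57.0096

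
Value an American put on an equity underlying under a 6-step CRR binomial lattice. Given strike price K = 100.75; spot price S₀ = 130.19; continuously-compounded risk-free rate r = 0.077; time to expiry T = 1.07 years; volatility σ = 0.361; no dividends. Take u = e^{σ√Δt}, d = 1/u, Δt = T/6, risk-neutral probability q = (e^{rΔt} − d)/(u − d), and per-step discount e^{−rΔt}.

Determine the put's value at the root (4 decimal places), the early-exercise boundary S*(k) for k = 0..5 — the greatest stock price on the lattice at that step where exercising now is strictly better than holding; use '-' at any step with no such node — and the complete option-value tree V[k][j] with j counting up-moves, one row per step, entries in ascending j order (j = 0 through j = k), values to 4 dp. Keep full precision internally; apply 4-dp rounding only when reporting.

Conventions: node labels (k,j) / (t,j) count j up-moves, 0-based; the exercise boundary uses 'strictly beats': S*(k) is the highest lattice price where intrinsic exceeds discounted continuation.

params: Δt=0.17833 u=1.16468 d=0.85860 q=0.50713 e^(-rΔt)=0.98636
t_6 payoffs: 48.5907 29.9966 4.7740 0.0000 0.0000 0.0000 0.0000
t_5: node(5,0) S=60.7491 payoff=40.0009 vs cont=38.6269 → 40.0009 [stop]  node(5,1) S=82.4052 payoff=18.3448 vs cont=16.9707 → 18.3448 [stop]  node(5,2) S=111.7815 payoff=0.0000 vs cont=2.3209 → 2.3209 [wait]  node(5,3) S=151.6300 payoff=0.0000 vs cont=0.0000 → 0.0000 [wait]  node(5,4) S=205.6839 payoff=0.0000 vs cont=0.0000 → 0.0000 [wait]  node(5,5) S=279.0073 payoff=0.0000 vs cont=0.0000 → 0.0000 [wait]  ⇒ S*(5)=82.4052
t_4: node(4,0) S=70.7534 payoff=29.9966 vs cont=28.6226 → 29.9966 [stop]  node(4,1) S=95.9760 payoff=4.7740 vs cont=10.0791 → 10.0791 [wait]  node(4,2) S=130.1900 payoff=0.0000 vs cont=1.1283 → 1.1283 [wait]  node(4,3) S=176.6009 payoff=0.0000 vs cont=0.0000 → 0.0000 [wait]  node(4,4) S=239.5565 payoff=0.0000 vs cont=0.0000 → 0.0000 [wait]  ⇒ S*(4)=70.7534
t_3: node(3,0) S=82.4052 payoff=18.3448 vs cont=19.6244 → 19.6244 [wait]  node(3,1) S=111.7815 payoff=0.0000 vs cont=5.4643 → 5.4643 [wait]  node(3,2) S=151.6300 payoff=0.0000 vs cont=0.5485 → 0.5485 [wait]  node(3,3) S=205.6839 payoff=0.0000 vs cont=0.0000 → 0.0000 [wait]  ⇒ S*(3)=-
t_2: node(2,0) S=95.9760 payoff=4.7740 vs cont=12.2737 → 12.2737 [wait]  node(2,1) S=130.1900 payoff=0.0000 vs cont=2.9308 → 2.9308 [wait]  node(2,2) S=176.6009 payoff=0.0000 vs cont=0.2667 → 0.2667 [wait]  ⇒ S*(2)=-
t_1: node(1,0) S=111.7815 payoff=0.0000 vs cont=7.4328 → 7.4328 [wait]  node(1,1) S=151.6300 payoff=0.0000 vs cont=1.5582 → 1.5582 [wait]  ⇒ S*(1)=-
t_0: node(0,0) S=130.1900 payoff=0.0000 vs cont=4.3929 → 4.3929 [wait]  ⇒ S*(0)=-

price = 4.3929
boundary = - - - - 70.7534 82.4052
tree:
4.3929
7.4328 1.5582
12.2737 2.9308 0.2667
19.6244 5.4643 0.5485 0.0000
29.9966 10.0791 1.1283 0.0000 0.0000
40.0009 18.3448 2.3209 0.0000 0.0000 0.0000
48.5907 29.9966 4.7740 0.0000 0.0000 0.0000 0.0000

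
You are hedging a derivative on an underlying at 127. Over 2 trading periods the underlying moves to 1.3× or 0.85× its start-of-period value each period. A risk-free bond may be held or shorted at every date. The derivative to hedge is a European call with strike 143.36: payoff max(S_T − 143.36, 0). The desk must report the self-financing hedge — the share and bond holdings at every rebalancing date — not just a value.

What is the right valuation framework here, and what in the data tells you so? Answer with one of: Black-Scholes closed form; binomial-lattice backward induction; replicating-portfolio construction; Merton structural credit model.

Key observation: since the answer must list Δ and B at each node of the 1.3/0.85 lattice on 127, the replicating-portfolio method — solving the two-state system at every node — is the one that applies.

framework: replicating-portfolio construction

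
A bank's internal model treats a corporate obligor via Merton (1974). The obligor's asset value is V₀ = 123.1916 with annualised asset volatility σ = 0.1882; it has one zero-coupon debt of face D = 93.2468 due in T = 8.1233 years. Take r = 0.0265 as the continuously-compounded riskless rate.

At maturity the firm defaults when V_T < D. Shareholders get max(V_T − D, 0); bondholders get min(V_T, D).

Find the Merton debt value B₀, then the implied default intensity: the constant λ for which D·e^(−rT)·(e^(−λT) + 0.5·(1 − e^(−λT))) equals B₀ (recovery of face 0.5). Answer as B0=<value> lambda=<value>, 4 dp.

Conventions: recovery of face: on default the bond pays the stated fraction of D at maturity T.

B0=70.3042 lambda=0.0171

Equity is a call on the firm's assets struck at D = 93.2468:
d₁ = [ln(V₀/D) + (r + σ²/2)T] / (σ√T)
   = [ln(123.1916/93.2468) + (0.0265 + 0.5·0.1882²)·8.1233] / (0.1882·√8.1233)
   = [0.278491 + 0.359128] / 0.536396 = 1.188709
d₂ = d₁ − σ√T = 1.188709 − 0.536396 = 0.652312
N(d₁) = 0.882723,  N(d₂) = 0.742900,  e^(−rT) = 0.806326
E₀ = V₀·N(d₁) − D·e^(−rT)·N(d₂)
   = 123.1916·0.882723 − 93.2468·0.806326·0.742900 = 52.887387
B₀ = V₀ − E₀ = 123.1916 − 52.887387 = 70.304213
e^(−λT) = (B₀·e^(rT)/D − 0.5)/(1 − 0.5) = (70.3042·1.240194/93.2468 − 0.5)/0.5 = 0.87010846
λ = −ln(0.87010846)/8.1233 = 0.017128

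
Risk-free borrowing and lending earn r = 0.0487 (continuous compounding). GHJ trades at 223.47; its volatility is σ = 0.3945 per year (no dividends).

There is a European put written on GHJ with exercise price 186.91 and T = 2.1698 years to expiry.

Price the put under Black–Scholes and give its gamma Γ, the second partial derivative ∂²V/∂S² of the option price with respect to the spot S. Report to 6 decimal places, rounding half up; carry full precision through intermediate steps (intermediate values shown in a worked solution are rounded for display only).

price = 22.179135
Γ = 0.002267

σ√T = 0.3945·√2.1698 = 0.581108
d₁ = (ln(S/K) + (r+σ²/2)T) / (σ√T) = (ln(223.47/186.91) + (0.0487+0.3945²/2)·2.1698) / 0.581108 = (0.178650 + 0.274513) / 0.581108 = 0.779825
d₂ = d₁ − σ√T = 0.779825 − 0.581108 = 0.198717
e^{−rT} = 0.899722
N(−d₁) = 0.217747,  N(−d₂) = 0.421242
Put price V = K·e^{−rT}·N(−d₂) − S·N(−d₁) = 70.839053 − 48.659918 = 22.179135
φ(d₁) = (1/√(2π))·e^{−d₁²/2} = 0.294345
Γ = φ(d₁) / (S·σ·√T) = 0.002267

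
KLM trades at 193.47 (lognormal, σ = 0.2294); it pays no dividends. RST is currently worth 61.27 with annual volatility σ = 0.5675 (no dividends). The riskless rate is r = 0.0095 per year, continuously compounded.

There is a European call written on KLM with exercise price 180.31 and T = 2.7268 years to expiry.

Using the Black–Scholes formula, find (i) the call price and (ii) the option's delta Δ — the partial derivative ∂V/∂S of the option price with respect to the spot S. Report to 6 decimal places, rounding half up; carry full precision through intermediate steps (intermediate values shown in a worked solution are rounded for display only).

σ√T = 0.2294·√2.7268 = 0.378809
d₁ = (ln(S/K) + (r+σ²/2)T) / (σ√T) = (ln(193.47/180.31) + (0.0095+0.2294²/2)·2.7268) / 0.378809 = (0.070445 + 0.097653) / 0.378809 = 0.443753
d₂ = d₁ − σ√T = 0.443753 − 0.378809 = 0.064944
e^{−rT} = 0.974428
N(d₁) = 0.671389,  N(d₂) = 0.525891
Call price V = S·N(d₁) − K·e^{−rT}·N(d₂) = 129.893707 − 92.398546 = 37.495161
Δ = N(d₁) = 0.671389

price = 37.495161
Δ = 0.671389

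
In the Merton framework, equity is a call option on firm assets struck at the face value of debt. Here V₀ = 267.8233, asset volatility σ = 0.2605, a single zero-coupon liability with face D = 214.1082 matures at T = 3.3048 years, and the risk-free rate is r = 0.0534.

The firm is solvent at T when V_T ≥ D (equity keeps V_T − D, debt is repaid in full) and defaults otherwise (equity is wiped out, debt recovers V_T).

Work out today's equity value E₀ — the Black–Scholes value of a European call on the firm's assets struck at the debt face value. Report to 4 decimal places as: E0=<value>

Equity is a call on the firm's assets struck at D = 214.1082:
d₁ = [ln(V₀/D) + (r + σ²/2)T] / (σ√T)
   = [ln(267.8233/214.1082) + (0.0534 + 0.5·0.2605²)·3.3048] / (0.2605·√3.3048)
   = [0.223846 + 0.288609] / 0.473566 = 1.082119
d₂ = d₁ − σ√T = 1.082119 − 0.473566 = 0.608553
N(d₁) = 0.860400,  N(d₂) = 0.728590,  e^(−rT) = 0.838219
E₀ = V₀·N(d₁) − D·e^(−rT)·N(d₂)
   = 267.8233·0.860400 − 214.1082·0.838219·0.728590 = 99.675600

E0=99.6756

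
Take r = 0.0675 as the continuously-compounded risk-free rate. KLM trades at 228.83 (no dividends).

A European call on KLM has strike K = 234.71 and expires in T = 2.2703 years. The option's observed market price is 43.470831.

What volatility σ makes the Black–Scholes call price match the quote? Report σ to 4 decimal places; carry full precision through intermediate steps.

At σ = 0.2146 the Black–Scholes value reproduces the quote:
σ√T = 0.2146·√2.2703 = 0.323349
d₁ = (ln(S/K) + (r+σ²/2)T) / (σ√T) = (ln(228.83/234.71) + (0.0675+0.2146²/2)·2.2703) / 0.323349 = (-0.025371 + 0.205522) / 0.323349 = 0.557142
d₂ = d₁ − σ√T = 0.557142 − 0.323349 = 0.233793
e^{−rT} = 0.857919
N(d₁) = 0.711285,  N(d₂) = 0.592427
V = S·N(d₁) − K·e^{−rT}·N(d₂) = 162.763280 − 119.292449 = 43.470831 (the quoted price), and the Black–Scholes price is strictly increasing in σ, so σ is unique

sigma = 0.2146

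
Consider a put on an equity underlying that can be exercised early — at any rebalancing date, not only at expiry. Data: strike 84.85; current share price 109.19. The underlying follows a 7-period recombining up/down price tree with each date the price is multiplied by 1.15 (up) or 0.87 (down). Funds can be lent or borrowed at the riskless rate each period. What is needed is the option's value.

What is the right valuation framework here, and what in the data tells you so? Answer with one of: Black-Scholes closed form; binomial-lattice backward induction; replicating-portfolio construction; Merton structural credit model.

Key observation: the exercise right at every one of the 7 steps is what matters: each node needs max(84.85 − S, continuation), which only the stepwise tree valuation starting from spot 109.19 delivers.

framework: binomial-lattice backward induction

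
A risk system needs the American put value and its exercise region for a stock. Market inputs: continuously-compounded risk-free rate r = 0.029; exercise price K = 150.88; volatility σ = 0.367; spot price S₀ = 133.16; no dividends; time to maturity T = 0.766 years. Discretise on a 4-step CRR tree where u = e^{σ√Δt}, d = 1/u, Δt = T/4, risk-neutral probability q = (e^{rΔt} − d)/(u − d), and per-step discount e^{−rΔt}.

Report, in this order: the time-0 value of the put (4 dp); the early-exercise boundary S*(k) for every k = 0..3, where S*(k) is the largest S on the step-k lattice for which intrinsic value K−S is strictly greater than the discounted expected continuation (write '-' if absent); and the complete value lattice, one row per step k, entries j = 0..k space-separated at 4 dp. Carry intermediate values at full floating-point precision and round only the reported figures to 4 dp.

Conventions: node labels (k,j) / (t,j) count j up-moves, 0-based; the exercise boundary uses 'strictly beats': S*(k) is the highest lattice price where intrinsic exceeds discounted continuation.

price = 27.5286
boundary = - - 96.5777 113.4032
tree:
27.5286
39.5533 14.6761
54.3023 23.8564 4.7897
68.6314 37.4768 9.2127 0.0000
80.8346 54.3023 17.7200 0.0000 0.0000

Δt=0.19150  u=1.17422  d=0.85163  q=0.47720  discount=0.99446
step 4 (expiry): payoffs max(K−S,0) = 80.8346 54.3023 17.7200 0.0000 0.0000
step 3: (k=3,j=0): S=82.2486, K−S=68.6314, hold=67.7958 ⇒ V=68.6314 exercise | (k=3,j=1): S=113.4032, K−S=37.4768, hold=36.6412 ⇒ V=37.4768 exercise | (k=3,j=2): S=156.3588, K−S=0.0000, hold=9.2127 ⇒ V=9.2127 continue | (k=3,j=3): S=215.5853, K−S=0.0000, hold=0.0000 ⇒ V=0.0000 continue  boundary S*=113.4032
step 2: (k=2,j=0): S=96.5777, K−S=54.3023, hold=53.4667 ⇒ V=54.3023 exercise | (k=2,j=1): S=133.1600, K−S=17.7200, hold=23.8564 ⇒ V=23.8564 continue | (k=2,j=2): S=183.5992, K−S=0.0000, hold=4.7897 ⇒ V=4.7897 continue  boundary S*=96.5777
step 1: (k=1,j=0): S=113.4032, K−S=37.4768, hold=39.5533 ⇒ V=39.5533 continue | (k=1,j=1): S=156.3588, K−S=0.0000, hold=14.6761 ⇒ V=14.6761 continue  boundary S*=-
step 0: (k=0,j=0): S=133.1600, K−S=17.7200, hold=27.5286 ⇒ V=27.5286 continue  boundary S*=-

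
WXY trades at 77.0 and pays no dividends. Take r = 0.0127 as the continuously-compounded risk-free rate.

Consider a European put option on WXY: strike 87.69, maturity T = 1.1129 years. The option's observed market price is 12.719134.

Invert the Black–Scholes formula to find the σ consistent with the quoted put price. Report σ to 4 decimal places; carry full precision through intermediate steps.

At σ = 0.2040 the Black–Scholes value reproduces the quote:
σ√T = 0.204·√1.1129 = 0.215208
d₁ = (ln(S/K) + (r+σ²/2)T) / (σ√T) = (ln(77.0/87.69) + (0.0127+0.204²/2)·1.1129) / 0.215208 = (-0.130002 + 0.037291) / 0.215208 = -0.430799
d₂ = d₁ − σ√T = -0.430799 − 0.215208 = -0.646007
e^{−rT} = 0.985966
N(−d₁) = 0.666693,  N(−d₂) = 0.740863
V = K·e^{−rT}·N(−d₂) − S·N(−d₁) = 64.054480 − 51.335346 = 12.719134 (the quoted price), and the Black–Scholes price is strictly increasing in σ, so σ is unique

sigma = 0.2040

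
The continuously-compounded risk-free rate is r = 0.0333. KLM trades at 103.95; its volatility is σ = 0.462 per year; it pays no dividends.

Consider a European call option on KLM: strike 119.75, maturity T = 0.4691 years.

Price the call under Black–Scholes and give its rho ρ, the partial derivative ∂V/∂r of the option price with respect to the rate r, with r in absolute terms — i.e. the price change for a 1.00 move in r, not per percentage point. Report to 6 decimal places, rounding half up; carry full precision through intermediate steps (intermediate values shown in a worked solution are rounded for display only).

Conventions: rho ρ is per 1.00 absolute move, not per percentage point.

σ√T = 0.462·√0.4691 = 0.316428
d₁ = (ln(S/K) + (r+σ²/2)T) / (σ√T) = (ln(103.95/119.75) + (0.0333+0.462²/2)·0.4691) / 0.316428 = (-0.141496 + 0.065684) / 0.316428 = -0.239587
d₂ = d₁ − σ√T = -0.239587 − 0.316428 = -0.556015
e^{−rT} = 0.984500
N(d₁) = 0.405325,  N(d₂) = 0.289100
Call price V = S·N(d₁) − K·e^{−rT}·N(d₂) = 42.133569 − 34.083185 = 8.050384
ρ = K·T·e^{−rT}·N(d₂) = 15.988422

price = 8.050384
ρ = 15.988422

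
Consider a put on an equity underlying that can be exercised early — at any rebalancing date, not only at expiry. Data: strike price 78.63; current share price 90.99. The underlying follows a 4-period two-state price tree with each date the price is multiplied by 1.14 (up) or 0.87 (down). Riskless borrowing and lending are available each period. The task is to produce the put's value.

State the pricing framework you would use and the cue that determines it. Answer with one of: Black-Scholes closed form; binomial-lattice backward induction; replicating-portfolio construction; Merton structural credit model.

framework: binomial-lattice backward induction

Key observation: with exercise allowed before expiry on a discrete up/down model (4 steps from spot 90.99), the strike-78.63 put's value must be rolled back through the tree testing early exercise at each node.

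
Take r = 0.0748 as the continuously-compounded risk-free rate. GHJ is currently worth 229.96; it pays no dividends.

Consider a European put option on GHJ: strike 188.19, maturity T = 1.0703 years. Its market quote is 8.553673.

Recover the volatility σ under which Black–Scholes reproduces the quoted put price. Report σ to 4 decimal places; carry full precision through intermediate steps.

At σ = 0.3424 the Black–Scholes value reproduces the quote:
σ√T = 0.3424·√1.0703 = 0.354231
d₁ = (ln(S/K) + (r+σ²/2)T) / (σ√T) = (ln(229.96/188.19) + (0.0748+0.3424²/2)·1.0703) / 0.354231 = (0.200453 + 0.142798) / 0.354231 = 0.969005
d₂ = d₁ − σ√T = 0.969005 − 0.354231 = 0.614774
e^{−rT} = 0.923062
N(−d₁) = 0.166271,  N(−d₂) = 0.269352
V = K·e^{−rT}·N(−d₂) − S·N(−d₁) = 46.789441 − 38.235768 = 8.553673 (the quoted price), and the Black–Scholes price is strictly increasing in σ, so σ is unique

sigma = 0.3424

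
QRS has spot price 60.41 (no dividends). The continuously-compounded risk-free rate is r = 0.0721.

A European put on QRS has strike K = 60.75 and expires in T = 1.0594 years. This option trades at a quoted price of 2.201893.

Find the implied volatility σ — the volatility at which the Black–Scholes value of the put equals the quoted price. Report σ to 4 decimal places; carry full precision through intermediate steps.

sigma = 0.1641

At σ = 0.1641 the Black–Scholes value reproduces the quote:
σ√T = 0.1641·√1.0594 = 0.168903
d₁ = (ln(S/K) + (r+σ²/2)T) / (σ√T) = (ln(60.41/60.75) + (0.0721+0.1641²/2)·1.0594) / 0.168903 = (-0.005612 + 0.090647) / 0.168903 = 0.503450
d₂ = d₁ − σ√T = 0.503450 − 0.168903 = 0.334547
e^{−rT} = 0.926462
N(−d₁) = 0.307324,  N(−d₂) = 0.368983
V = K·e^{−rT}·N(−d₂) − S·N(−d₁) = 20.767327 − 18.565434 = 2.201893 (equal to the quote); since ∂V/∂σ > 0 for all σ, the implied volatility is unique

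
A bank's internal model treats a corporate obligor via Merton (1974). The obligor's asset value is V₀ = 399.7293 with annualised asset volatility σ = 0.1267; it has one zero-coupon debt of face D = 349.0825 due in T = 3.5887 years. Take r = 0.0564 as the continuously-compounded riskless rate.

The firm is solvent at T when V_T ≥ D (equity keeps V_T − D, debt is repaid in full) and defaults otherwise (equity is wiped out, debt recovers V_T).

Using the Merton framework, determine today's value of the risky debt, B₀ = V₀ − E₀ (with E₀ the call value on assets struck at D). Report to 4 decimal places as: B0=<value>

B0=282.2126

Work the structural quantities from V₀ = 399.7293 against face 349.0825:
d₁ = [ln(V₀/D) + (r + σ²/2)T] / (σ√T)
   = [ln(399.7293/349.0825) + (0.0564 + 0.5·0.1267²)·3.5887] / (0.1267·√3.5887)
   = [0.135479 + 0.231207] / 0.240019 = 1.527741
d₂ = d₁ − σ√T = 1.527741 − 0.240019 = 1.287722
N(d₁) = 0.936712,  N(d₂) = 0.901079,  e^(−rT) = 0.816766
E₀ = V₀·N(d₁) − D·e^(−rT)·N(d₂)
   = 399.7293·0.936712 − 349.0825·0.816766·0.901079 = 117.516678
B₀ = V₀ − E₀ = 399.7293 − 117.516678 = 282.212622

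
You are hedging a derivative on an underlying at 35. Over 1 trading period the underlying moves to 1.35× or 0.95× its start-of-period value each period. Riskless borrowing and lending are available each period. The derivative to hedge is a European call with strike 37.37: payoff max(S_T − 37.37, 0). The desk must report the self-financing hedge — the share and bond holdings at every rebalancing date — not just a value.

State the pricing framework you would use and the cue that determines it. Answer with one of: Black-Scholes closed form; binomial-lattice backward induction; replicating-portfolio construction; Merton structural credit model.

framework: replicating-portfolio construction

Key observation: since the answer must list Δ and B at each node of the 1.35/0.95 lattice on 35, the replicating-portfolio method — solving the two-state system at every node — is the one that applies.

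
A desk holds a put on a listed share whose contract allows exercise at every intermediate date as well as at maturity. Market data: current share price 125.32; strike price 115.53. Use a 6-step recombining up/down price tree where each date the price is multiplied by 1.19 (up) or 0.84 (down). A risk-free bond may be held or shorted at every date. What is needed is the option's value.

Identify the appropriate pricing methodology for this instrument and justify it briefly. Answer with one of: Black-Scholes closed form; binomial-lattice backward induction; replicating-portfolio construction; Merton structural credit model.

Key observation: the exercise right at every one of the 6 steps is what matters: each node needs max(115.53 − S, continuation), which only the stepwise tree valuation starting from spot 125.32 delivers.

framework: binomial-lattice backward induction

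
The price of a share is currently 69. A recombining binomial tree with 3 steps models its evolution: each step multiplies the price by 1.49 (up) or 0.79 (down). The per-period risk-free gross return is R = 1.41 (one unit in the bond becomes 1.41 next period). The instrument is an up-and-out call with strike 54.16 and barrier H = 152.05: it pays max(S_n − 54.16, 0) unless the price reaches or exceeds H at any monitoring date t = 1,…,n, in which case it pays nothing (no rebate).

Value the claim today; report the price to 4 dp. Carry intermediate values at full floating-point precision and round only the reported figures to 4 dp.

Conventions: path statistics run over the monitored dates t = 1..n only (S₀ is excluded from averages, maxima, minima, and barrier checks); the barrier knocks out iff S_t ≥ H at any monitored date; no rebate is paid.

Under the martingale measure an up-move has probability p* = 0.8857; value the claim as the probability-weighted average of per-path payoffs, discounted 3 periods at R = 1.41.
Enumerate all 2^3 = 8 price paths (U = up ×1.49, D = down ×0.79); each path with k up-moves has probability p*^k·(1−p*)^(3−k).
DDD: M=54.5100, payoff=0.0000, prob=0.001493
UDD: M=102.8100, payoff=10.0037, prob=0.011569
DUD: M=81.2199, payoff=10.0037, prob=0.011569
UUD: M=153.1869, payoff=0.0000, prob=0.089656
DDU: M=64.1637, payoff=10.0037, prob=0.011569
UDU: M=121.0177, payoff=66.8577, prob=0.089656
DUU: M=121.0177, payoff=66.8577, prob=0.089656
UUU: M=228.2485, payoff=0.0000, prob=0.694834
Price = Σ prob·payoff / R^3 = 12.335561 / 2.803221 = 4.4005

price = 4.4005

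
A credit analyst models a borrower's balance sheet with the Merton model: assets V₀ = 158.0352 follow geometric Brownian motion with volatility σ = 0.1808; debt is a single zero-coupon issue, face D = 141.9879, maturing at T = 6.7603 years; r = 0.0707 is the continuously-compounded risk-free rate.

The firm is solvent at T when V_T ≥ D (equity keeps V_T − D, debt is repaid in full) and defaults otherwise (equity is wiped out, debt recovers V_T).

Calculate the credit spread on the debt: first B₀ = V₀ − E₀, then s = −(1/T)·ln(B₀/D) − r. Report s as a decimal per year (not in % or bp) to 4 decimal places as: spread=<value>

spread=0.0048

With assets at 158.0352 and a single debt payment of 141.9879 at 6.7603 years:
d₁ = [ln(V₀/D) + (r + σ²/2)T] / (σ√T)
   = [ln(158.0352/141.9879) + (0.0707 + 0.5·0.1808²)·6.7603] / (0.1808·√6.7603)
   = [0.107076 + 0.588446] / 0.470090 = 1.479549
d₂ = d₁ − σ√T = 1.479549 − 0.470090 = 1.009458
N(d₁) = 0.930503,  N(d₂) = 0.843623,  e^(−rT) = 0.620051
E₀ = V₀·N(d₁) − D·e^(−rT)·N(d₂)
   = 158.0352·0.930503 − 141.9879·0.620051·0.843623 = 72.779915
B₀ = V₀ − E₀ = 158.0352 − 72.779915 = 85.255285
spread = −(1/T)·ln(B₀/D) − r = −(1/6.7603)·ln(85.255285/141.9879) − 0.0707 = 0.00475401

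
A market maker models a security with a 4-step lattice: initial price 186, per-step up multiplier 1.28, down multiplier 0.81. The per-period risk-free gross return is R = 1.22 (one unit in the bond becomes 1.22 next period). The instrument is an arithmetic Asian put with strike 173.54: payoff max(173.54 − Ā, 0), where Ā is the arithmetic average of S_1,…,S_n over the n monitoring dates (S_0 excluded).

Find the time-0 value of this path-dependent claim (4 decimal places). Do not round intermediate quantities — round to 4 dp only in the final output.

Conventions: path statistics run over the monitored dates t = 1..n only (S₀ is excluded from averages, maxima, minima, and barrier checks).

price = 0.1812

Risk-neutral up-probability p* = (R−d)/(u−d) = (1.22−0.81)/(1.28−0.81) = 0.8723; the claim prices as the p*-weighted sum of path payoffs discounted by R^4.
Enumerate all 2^4 = 16 price paths (U = up ×1.28, D = down ×0.81); each path with k up-moves has probability p*^k·(1−p*)^(4−k).
DDDD: Ā=112.9024, payoff=60.6376, prob=0.000266
UDDD: Ā=178.4136, payoff=0.0000, prob=0.001815
DUDD: Ā=156.5586, payoff=16.9814, prob=0.001815
UUDD: Ā=247.4013, payoff=0.0000, prob=0.012402
DDUD: Ā=138.8561, payoff=34.6839, prob=0.001815
UDUD: Ā=219.4269, payoff=0.0000, prob=0.012402
DUUD: Ā=197.5719, payoff=0.0000, prob=0.012402
UUUD: Ā=312.2124, payoff=0.0000, prob=0.084744
DDDU: Ā=124.5170, payoff=49.0230, prob=0.001815
UDDU: Ā=196.7676, payoff=0.0000, prob=0.012402
DUDU: Ā=174.9126, payoff=0.0000, prob=0.012402
UUDU: Ā=276.4052, payoff=0.0000, prob=0.084744
DDUU: Ā=157.2101, payoff=16.3299, prob=0.012402
UDUU: Ā=248.4308, payoff=0.0000, prob=0.084744
DUUU: Ā=226.5758, payoff=0.0000, prob=0.084744
UUUU: Ā=358.0457, payoff=0.0000, prob=0.579087
Price = Σ prob·payoff / R^4 = 0.401359 / 2.215335 = 0.1812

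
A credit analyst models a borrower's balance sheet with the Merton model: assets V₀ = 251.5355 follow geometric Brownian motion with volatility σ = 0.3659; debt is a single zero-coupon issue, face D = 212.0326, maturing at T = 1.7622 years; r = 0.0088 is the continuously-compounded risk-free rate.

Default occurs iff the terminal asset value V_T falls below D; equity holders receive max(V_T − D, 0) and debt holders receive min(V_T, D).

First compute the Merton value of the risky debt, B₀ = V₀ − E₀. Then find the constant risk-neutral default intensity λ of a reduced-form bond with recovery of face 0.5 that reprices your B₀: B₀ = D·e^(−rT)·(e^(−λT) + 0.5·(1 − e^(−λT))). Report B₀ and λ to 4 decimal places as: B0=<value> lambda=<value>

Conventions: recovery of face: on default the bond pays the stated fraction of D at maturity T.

Work the structural quantities from V₀ = 251.5355 against face 212.0326:
d₁ = [ln(V₀/D) + (r + σ²/2)T] / (σ√T)
   = [ln(251.5355/212.0326) + (0.0088 + 0.5·0.3659²)·1.7622] / (0.3659·√1.7622)
   = [0.170844 + 0.133472] / 0.485724 = 0.626519
d₂ = d₁ − σ√T = 0.626519 − 0.485724 = 0.140794
N(d₁) = 0.734513,  N(d₂) = 0.555984,  e^(−rT) = 0.984612
E₀ = V₀·N(d₁) − D·e^(−rT)·N(d₂)
   = 251.5355·0.734513 − 212.0326·0.984612·0.555984 = 68.683329
B₀ = V₀ − E₀ = 251.5355 − 68.683329 = 182.852171
e^(−λT) = (B₀·e^(rT)/D − 0.5)/(1 − 0.5) = (182.8522·1.015628/212.0326 − 0.5)/0.5 = 0.75171040
λ = −ln(0.75171040)/1.7622 = 0.161959

B0=182.8522 lambda=0.1620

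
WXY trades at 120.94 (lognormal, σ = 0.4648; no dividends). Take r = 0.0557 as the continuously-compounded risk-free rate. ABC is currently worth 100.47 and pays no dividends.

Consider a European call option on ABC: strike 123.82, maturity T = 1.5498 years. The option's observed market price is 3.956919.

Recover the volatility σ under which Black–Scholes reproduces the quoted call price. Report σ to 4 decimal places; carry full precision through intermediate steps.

At σ = 0.1706 the Black–Scholes value reproduces the quote:
σ√T = 0.1706·√1.5498 = 0.212382
d₁ = (ln(S/K) + (r+σ²/2)T) / (σ√T) = (ln(100.47/123.82) + (0.0557+0.1706²/2)·1.5498) / 0.212382 = (-0.208970 + 0.108877) / 0.212382 = -0.471288
d₂ = d₁ − σ√T = -0.471288 − 0.212382 = -0.683670
e^{−rT} = 0.917297
N(d₁) = 0.318718,  N(d₂) = 0.247092
V = S·N(d₁) − K·e^{−rT}·N(d₂) = 32.021551 − 28.064632 = 3.956919 (the observed quote) — the price is monotone increasing in volatility, hence this σ is the only solution

sigma = 0.1706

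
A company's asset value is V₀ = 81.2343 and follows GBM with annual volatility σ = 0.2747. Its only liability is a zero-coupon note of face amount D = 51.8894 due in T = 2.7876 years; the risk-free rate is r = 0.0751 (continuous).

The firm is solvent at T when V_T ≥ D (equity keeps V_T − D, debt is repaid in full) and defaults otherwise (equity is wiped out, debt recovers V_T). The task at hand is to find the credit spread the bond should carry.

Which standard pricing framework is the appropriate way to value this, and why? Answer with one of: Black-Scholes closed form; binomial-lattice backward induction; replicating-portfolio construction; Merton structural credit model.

framework: Merton structural credit model

Key observation: assets follow a GBM and default happens iff V_T < 51.8894; valuing claims on that split (equity as a call, risky debt as the residual) is the structural model's definition.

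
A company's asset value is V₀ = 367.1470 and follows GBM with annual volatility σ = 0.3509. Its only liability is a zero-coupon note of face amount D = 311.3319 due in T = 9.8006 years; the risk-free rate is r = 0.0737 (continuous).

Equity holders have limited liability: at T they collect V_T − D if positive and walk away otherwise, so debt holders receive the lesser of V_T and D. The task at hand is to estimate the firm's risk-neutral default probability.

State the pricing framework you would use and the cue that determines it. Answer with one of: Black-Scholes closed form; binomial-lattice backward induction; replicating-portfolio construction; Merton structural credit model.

framework: Merton structural credit model

Key observation: a levered firm with one bullet debt due at 9.8006 years is the canonical structural-credit setup: equity is a call on the firm's assets struck at the face value.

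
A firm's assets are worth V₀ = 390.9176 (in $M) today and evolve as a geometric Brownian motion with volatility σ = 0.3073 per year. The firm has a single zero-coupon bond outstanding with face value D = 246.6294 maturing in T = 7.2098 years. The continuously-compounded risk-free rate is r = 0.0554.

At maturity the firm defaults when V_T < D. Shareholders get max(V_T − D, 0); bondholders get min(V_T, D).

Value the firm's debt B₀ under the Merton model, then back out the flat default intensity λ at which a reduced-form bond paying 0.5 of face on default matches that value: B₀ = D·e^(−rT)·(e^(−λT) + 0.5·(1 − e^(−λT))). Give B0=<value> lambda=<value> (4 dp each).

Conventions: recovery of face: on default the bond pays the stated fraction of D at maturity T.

Work the structural quantities from V₀ = 390.9176 against face 246.6294:
d₁ = [ln(V₀/D) + (r + σ²/2)T] / (σ√T)
   = [ln(390.9176/246.6294) + (0.0554 + 0.5·0.3073²)·7.2098] / (0.3073·√7.2098)
   = [0.460610 + 0.739845] / 0.825133 = 1.454862
d₂ = d₁ − σ√T = 1.454862 − 0.825133 = 0.629729
N(d₁) = 0.927146,  N(d₂) = 0.735564,  e^(−rT) = 0.670707
E₀ = V₀·N(d₁) − D·e^(−rT)·N(d₂)
   = 390.9176·0.927146 − 246.6294·0.670707·0.735564 = 240.763707
B₀ = V₀ − E₀ = 390.9176 − 240.763707 = 150.153893
e^(−λT) = (B₀·e^(rT)/D − 0.5)/(1 − 0.5) = (150.1539·1.490964/246.6294 − 0.5)/0.5 = 0.81546941
λ = −ln(0.81546941)/7.2098 = 0.028294

B0=150.1539 lambda=0.0283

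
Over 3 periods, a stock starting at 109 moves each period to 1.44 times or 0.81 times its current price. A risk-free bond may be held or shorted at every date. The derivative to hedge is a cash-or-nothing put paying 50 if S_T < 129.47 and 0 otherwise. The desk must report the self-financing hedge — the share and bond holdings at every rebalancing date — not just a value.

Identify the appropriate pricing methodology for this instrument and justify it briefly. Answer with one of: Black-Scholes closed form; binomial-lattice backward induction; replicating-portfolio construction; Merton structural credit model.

framework: replicating-portfolio construction

Key observation: the mandate to exhibit the hedge at every date and state singles out the replicating-portfolio construction on the 3-period tree with factors 1.44 and 0.81 from 109.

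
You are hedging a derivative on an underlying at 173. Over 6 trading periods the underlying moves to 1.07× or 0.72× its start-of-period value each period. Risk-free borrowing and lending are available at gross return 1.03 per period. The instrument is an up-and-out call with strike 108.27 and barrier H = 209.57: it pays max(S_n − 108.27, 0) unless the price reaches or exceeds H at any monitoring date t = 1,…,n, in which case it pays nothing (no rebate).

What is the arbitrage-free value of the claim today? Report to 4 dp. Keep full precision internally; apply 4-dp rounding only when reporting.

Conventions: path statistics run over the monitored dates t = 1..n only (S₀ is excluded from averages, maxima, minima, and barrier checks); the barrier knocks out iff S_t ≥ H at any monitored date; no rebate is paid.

Under the martingale measure an up-move has probability p* = 0.8857; value the claim as the probability-weighted average of per-path payoffs, discounted 6 periods at R = 1.03.
Enumerate all 2^6 = 64 price paths (U = up ×1.07, D = down ×0.72); each path with k up-moves has probability p*^k·(1−p*)^(6−k).
DDDDDD: M=124.5600, payoff=0.0000, prob=0.000002
UDDDDD: M=185.1100, payoff=0.0000, prob=0.000017
DUDDDD: M=133.2792, payoff=0.0000, prob=0.000017
UUDDDD: M=198.0677, payoff=0.0000, prob=0.000134
DDUDDD: M=124.5600, payoff=0.0000, prob=0.000017
UDUDDD: M=185.1100, payoff=0.0000, prob=0.000134
DUUDDD: M=142.6087, payoff=0.0000, prob=0.000134
UUUDDD: M=211.9324, payoff=0.0000, prob=0.001037
DDDUDD: M=124.5600, payoff=0.0000, prob=0.000017
UDDUDD: M=185.1100, payoff=0.0000, prob=0.000134
DUDUDD: M=133.2792, payoff=0.0000, prob=0.000134
UUDUDD: M=198.0677, payoff=0.0000, prob=0.001037
DDUUDD: M=124.5600, payoff=0.0000, prob=0.000134
UDUUDD: M=185.1100, payoff=0.0000, prob=0.001037
DUUUDD: M=152.5914, payoff=0.0000, prob=0.001037
UUUUDD: M=226.7677, payoff=0.0000, prob=0.008038
DDDDUD: M=124.5600, payoff=0.0000, prob=0.000017
UDDDUD: M=185.1100, payoff=0.0000, prob=0.000134
DUDDUD: M=133.2792, payoff=0.0000, prob=0.000134
UUDDUD: M=198.0677, payoff=0.0000, prob=0.001037
DDUDUD: M=124.5600, payoff=0.0000, prob=0.000134
UDUDUD: M=185.1100, payoff=0.0000, prob=0.001037
DUUDUD: M=142.6087, payoff=0.0000, prob=0.001037
UUUDUD: M=211.9324, payoff=0.0000, prob=0.008038
DDDUUD: M=124.5600, payoff=0.0000, prob=0.000134
UDDUUD: M=185.1100, payoff=0.0000, prob=0.001037
DUDUUD: M=133.2792, payoff=0.0000, prob=0.001037
UUDUUD: M=198.0677, payoff=9.2864, prob=0.008038
DDUUUD: M=124.5600, payoff=0.0000, prob=0.001037
UDUUUD: M=185.1100, payoff=9.2864, prob=0.008038
DUUUUD: M=163.2728, payoff=9.2864, prob=0.008038
UUUUUD: M=242.6414, payoff=0.0000, prob=0.062296
DDDDDU: M=124.5600, payoff=0.0000, prob=0.000017
UDDDDU: M=185.1100, payoff=0.0000, prob=0.000134
DUDDDU: M=133.2792, payoff=0.0000, prob=0.000134
UUDDDU: M=198.0677, payoff=0.0000, prob=0.001037
DDUDDU: M=124.5600, payoff=0.0000, prob=0.000134
UDUDDU: M=185.1100, payoff=0.0000, prob=0.001037
DUUDDU: M=142.6087, payoff=0.0000, prob=0.001037
UUUDDU: M=211.9324, payoff=0.0000, prob=0.008038
DDDUDU: M=124.5600, payoff=0.0000, prob=0.000134
UDDUDU: M=185.1100, payoff=0.0000, prob=0.001037
DUDUDU: M=133.2792, payoff=0.0000, prob=0.001037
UUDUDU: M=198.0677, payoff=9.2864, prob=0.008038
DDUUDU: M=124.5600, payoff=0.0000, prob=0.001037
UDUUDU: M=185.1100, payoff=9.2864, prob=0.008038
DUUUDU: M=152.5914, payoff=9.2864, prob=0.008038
UUUUDU: M=226.7677, payoff=0.0000, prob=0.062296
DDDDUU: M=124.5600, payoff=0.0000, prob=0.000134
UDDDUU: M=185.1100, payoff=0.0000, prob=0.001037
DUDDUU: M=133.2792, payoff=0.0000, prob=0.001037
UUDDUU: M=198.0677, payoff=9.2864, prob=0.008038
DDUDUU: M=124.5600, payoff=0.0000, prob=0.001037
UDUDUU: M=185.1100, payoff=9.2864, prob=0.008038
DUUDUU: M=142.6087, payoff=9.2864, prob=0.008038
UUUDUU: M=211.9324, payoff=0.0000, prob=0.062296
DDDUUU: M=124.5600, payoff=0.0000, prob=0.001037
UDDUUU: M=185.1100, payoff=9.2864, prob=0.008038
DUDUUU: M=133.2792, payoff=9.2864, prob=0.008038
UUDUUU: M=198.0677, payoff=66.4318, prob=0.062296
DDUUUU: M=124.5600, payoff=9.2864, prob=0.008038
UDUUUU: M=185.1100, payoff=66.4318, prob=0.062296
DUUUUU: M=174.7018, payoff=66.4318, prob=0.062296
UUUUUU: M=259.6264, payoff=0.0000, prob=0.482794
Price = Σ prob·payoff / R^6 = 13.311064 / 1.194052 = 11.1478

price = 11.1478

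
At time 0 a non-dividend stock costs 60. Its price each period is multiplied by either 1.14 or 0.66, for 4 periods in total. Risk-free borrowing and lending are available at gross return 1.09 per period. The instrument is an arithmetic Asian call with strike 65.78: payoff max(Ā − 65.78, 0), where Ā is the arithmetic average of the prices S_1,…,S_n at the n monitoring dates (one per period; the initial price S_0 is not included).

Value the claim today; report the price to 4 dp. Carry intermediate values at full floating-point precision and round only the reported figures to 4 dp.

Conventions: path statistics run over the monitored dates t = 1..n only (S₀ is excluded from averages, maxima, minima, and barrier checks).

price = 8.7908

Under the martingale measure an up-move has probability p* = 0.8958; value the claim as the probability-weighted average of per-path payoffs, discounted 4 periods at R = 1.09.
Enumerate all 2^4 = 16 price paths (U = up ×1.14, D = down ×0.66); each path with k up-moves has probability p*^k·(1−p*)^(4−k).
DDDD: Ā=23.5927, payoff=0.0000, prob=0.000118
UDDD: Ā=40.7509, payoff=0.0000, prob=0.001013
DUDD: Ā=33.5509, payoff=0.0000, prob=0.001013
UUDD: Ā=57.9516, payoff=0.0000, prob=0.008708
DDUD: Ā=28.7989, payoff=0.0000, prob=0.001013
UDUD: Ā=49.7436, payoff=0.0000, prob=0.008708
DUUD: Ā=42.5436, payoff=0.0000, prob=0.008708
UUUD: Ā=73.4844, payoff=7.7044, prob=0.074888
DDDU: Ā=25.6626, payoff=0.0000, prob=0.001013
UDDU: Ā=44.3263, payoff=0.0000, prob=0.008708
DUDU: Ā=37.1263, payoff=0.0000, prob=0.008708
UUDU: Ā=64.1273, payoff=0.0000, prob=0.074888
DDUU: Ā=32.3743, payoff=0.0000, prob=0.008708
UDUU: Ā=55.9193, payoff=0.0000, prob=0.074888
DUUU: Ā=48.7193, payoff=0.0000, prob=0.074888
UUUU: Ā=84.1516, payoff=18.3716, prob=0.644034
Price = Σ prob·payoff / R^4 = 12.408881 / 1.411582 = 8.7908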